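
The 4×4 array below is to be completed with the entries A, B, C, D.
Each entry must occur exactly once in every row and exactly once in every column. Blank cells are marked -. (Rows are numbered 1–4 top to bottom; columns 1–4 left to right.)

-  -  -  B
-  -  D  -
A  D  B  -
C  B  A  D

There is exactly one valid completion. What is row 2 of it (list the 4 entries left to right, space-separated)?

Row 2, column 1: row 2 has {D} and column 1 has {A, C}, leaving only B.
Row 1, column 1: row 1 has {B} and column 1 has {A, B, C}, leaving only D.
Row 1, column 3: row 1 has {B, D} and column 3 has {A, B, D}, leaving only C.
Row 1, column 2: row 1 has {B, C, D} and column 2 has {B, D}, leaving only A.
Row 2, column 2: row 2 has {B, D} and column 2 has {A, B, D}, leaving only C.
Row 2, column 4: row 2 has {B, C, D} and column 4 has {B, D}, leaving only A.
So row 2 reads: B C D A.

B C D A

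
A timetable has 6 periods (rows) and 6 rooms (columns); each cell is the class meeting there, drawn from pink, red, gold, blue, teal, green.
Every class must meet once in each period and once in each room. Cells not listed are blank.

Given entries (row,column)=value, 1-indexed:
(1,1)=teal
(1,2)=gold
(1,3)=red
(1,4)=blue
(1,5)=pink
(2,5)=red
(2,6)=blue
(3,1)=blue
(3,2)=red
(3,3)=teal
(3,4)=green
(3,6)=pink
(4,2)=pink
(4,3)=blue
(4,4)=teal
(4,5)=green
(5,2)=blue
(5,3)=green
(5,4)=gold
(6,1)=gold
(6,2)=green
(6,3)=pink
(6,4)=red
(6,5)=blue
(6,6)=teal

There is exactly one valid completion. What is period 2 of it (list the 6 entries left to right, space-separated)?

green teal gold pink red blue

Period 2, room 2: period 2 has {red, blue} and room 2 has {pink, red, gold, blue, green}, leaving only teal.
Period 2, room 3: period 2 has {red, blue, teal} and room 3 has {pink, red, blue, teal, green}, leaving only gold.
Period 2, room 4: period 2 has {red, gold, blue, teal} and room 4 has {red, gold, blue, teal, green}, leaving only pink.
Period 2, room 1: period 2 has {pink, red, gold, blue, teal} and room 1 has {gold, blue, teal}, leaving only green.
So period 2 reads: green teal gold pink red blue.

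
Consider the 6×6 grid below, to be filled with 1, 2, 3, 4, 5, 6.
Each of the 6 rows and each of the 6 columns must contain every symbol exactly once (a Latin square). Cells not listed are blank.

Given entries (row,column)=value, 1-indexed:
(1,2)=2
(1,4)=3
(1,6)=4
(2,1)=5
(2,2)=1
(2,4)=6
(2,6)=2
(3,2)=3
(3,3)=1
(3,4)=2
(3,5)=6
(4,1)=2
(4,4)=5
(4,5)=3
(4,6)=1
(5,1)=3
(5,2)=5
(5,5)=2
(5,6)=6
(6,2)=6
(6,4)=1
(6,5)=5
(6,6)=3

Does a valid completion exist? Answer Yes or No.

Row 1, column 5: row 1 has {2, 3, 4} and column 5 has {2, 3, 5, 6}, so it must be 1.
Row 1, column 1: row 1 has {1, 2, 3, 4} and column 1 has {2, 3, 5}, so it must be 6.
Row 1, column 3: row 1 has {1, 2, 3, 4, 6} and column 3 has {1}, so it must be 5.
Row 2, column 5: row 2 has {1, 2, 5, 6} and column 5 has {1, 2, 3, 5, 6}, so it must be 4.
Row 2, column 3: row 2 has {1, 2, 4, 5, 6} and column 3 has {1, 5}, so it must be 3.
Row 3, column 1: row 3 has {1, 2, 3, 6} and column 1 has {2, 3, 5, 6}, so it must be 4.
Now row 6, column 1: row 6 together with column 1 already contain {1, 2, 3, 4, 5, 6} — every symbol — so nothing can go there. The grid has no valid completion.

No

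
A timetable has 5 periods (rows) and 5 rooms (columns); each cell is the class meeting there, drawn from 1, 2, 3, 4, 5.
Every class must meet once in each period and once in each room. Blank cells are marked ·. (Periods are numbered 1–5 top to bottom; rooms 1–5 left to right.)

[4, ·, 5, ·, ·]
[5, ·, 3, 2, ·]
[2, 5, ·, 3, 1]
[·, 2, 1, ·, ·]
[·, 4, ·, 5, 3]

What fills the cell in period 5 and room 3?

2

Period 5 already has {3, 4, 5} and room 3 already has {1, 3, 5}, so period 5, room 3 must be 2.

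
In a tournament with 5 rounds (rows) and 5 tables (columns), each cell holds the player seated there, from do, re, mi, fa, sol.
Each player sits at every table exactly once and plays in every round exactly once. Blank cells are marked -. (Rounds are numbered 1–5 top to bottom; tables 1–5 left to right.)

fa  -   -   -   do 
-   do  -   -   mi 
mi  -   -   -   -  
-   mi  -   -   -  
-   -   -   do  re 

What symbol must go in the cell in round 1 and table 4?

Round 5, table 1: round 5 has {do, re} and table 1 has {mi, fa}, leaving only sol.
Round 2, table 1: round 2 has {do, mi} and table 1 has {mi, fa, sol}, leaving only re.
Round 4, table 1: round 4 has {mi} and table 1 has {re, mi, fa, sol}, leaving only do.
Round 5, table 2: round 5 has {do, re, sol} and table 2 has {do, mi}, leaving only fa.
Round 5, table 3: round 5 has {do, re, fa, sol} and table 3 has {}, leaving only mi.
Round 1, table 4 is narrowed to {re, mi, sol}.
If it were re, then round 1, table 3 would be left with no valid symbol.
If it were sol, then round 1, table 3 would be left with no valid symbol.
So round 1, table 4 must be mi.

mi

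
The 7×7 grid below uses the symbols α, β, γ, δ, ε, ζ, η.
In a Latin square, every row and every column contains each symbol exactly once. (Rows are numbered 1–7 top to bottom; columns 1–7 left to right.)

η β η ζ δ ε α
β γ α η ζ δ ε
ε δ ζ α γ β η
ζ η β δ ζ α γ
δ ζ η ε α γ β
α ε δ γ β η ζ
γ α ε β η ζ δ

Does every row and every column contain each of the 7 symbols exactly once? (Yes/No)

No

Row 1 contains η twice (at columns 1 and 3); row 4 is also not a permutation.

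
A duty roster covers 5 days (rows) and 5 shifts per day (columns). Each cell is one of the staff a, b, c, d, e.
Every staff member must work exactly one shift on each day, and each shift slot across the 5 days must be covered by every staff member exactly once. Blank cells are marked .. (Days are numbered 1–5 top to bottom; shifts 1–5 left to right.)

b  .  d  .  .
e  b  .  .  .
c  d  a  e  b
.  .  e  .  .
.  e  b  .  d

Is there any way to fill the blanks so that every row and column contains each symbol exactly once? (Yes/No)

Yes

No day or shift among the givens repeats a symbol, and propagating forced cells runs into no contradiction.
One valid completion exists (for instance, b c d a e / e b c d a / c d a e b / d a e b c / a e b c d).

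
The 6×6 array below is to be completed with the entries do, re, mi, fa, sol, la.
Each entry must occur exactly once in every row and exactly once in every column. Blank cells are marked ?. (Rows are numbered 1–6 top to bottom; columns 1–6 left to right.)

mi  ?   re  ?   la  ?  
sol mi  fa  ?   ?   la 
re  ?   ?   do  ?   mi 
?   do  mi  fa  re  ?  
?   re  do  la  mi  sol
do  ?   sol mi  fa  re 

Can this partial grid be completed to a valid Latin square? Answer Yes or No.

Row 4, column 6: row 4 together with column 6 already contain {do, re, mi, fa, sol, la} — every symbol — so nothing can go there. The grid has no valid completion.

No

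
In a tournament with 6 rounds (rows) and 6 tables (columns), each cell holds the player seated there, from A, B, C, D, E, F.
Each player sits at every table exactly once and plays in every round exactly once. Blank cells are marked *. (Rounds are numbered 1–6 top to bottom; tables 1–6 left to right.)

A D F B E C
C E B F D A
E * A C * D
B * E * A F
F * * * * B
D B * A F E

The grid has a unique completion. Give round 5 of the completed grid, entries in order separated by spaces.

Round 5, table 5: round 5 has {B, F} and table 5 has {A, D, E, F}, leaving only C.
Round 5, table 2: round 5 has {B, C, F} and table 2 has {B, D, E}, leaving only A.
Round 5, table 3: round 5 has {A, B, C, F} and table 3 has {A, B, E, F}, leaving only D.
Round 5, table 4: round 5 has {A, B, C, D, F} and table 4 has {A, B, C, F}, leaving only E.
So round 5 reads: F A D E C B.

F A D E C B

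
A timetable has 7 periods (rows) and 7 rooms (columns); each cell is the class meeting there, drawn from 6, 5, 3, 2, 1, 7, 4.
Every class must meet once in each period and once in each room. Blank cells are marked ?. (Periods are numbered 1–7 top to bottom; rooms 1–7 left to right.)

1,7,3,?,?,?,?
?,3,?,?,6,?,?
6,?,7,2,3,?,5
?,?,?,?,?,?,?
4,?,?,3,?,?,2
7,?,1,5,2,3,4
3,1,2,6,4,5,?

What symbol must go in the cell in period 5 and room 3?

6

Period 1, room 4: period 1 has {3, 1, 7} and room 4 has {6, 5, 3, 2}, leaving only 4.
Period 1, room 5: period 1 has {3, 1, 7, 4} and room 5 has {6, 3, 2, 4}, leaving only 5.
Period 1, room 7: period 1 has {5, 3, 1, 7, 4} and room 7 has {5, 2, 4}, leaving only 6.
Period 1, room 6: period 1 has {6, 5, 3, 1, 7, 4} and room 6 has {5, 3}, leaving only 2.
Period 3, room 2: period 3 has {6, 5, 3, 2, 7} and room 2 has {3, 1, 7}, leaving only 4.
Period 3, room 6: period 3 has {6, 5, 3, 2, 7, 4} and room 6 has {5, 3, 2}, leaving only 1.
Period 6, room 2: period 6 has {5, 3, 2, 1, 7, 4} and room 2 has {3, 1, 7, 4}, leaving only 6.
Period 5, room 2: period 5 has {3, 2, 4} and room 2 has {6, 3, 1, 7, 4}, leaving only 5.
Period 5 already has {5, 3, 2, 4} and room 3 already has {3, 2, 1, 7}, so period 5, room 3 must be 6.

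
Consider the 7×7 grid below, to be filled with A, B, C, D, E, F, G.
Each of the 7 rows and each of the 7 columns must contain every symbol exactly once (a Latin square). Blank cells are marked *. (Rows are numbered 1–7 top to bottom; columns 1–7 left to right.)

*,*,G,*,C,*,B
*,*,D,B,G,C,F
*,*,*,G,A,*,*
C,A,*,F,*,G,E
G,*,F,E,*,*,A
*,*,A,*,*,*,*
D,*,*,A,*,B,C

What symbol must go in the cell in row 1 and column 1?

Row 1, column 4: row 1 has {B, C, G} and column 4 has {A, B, E, F, G}, leaving only D.
Row 2, column 2: row 2 has {B, C, D, F, G} and column 2 has {A}, leaving only E.
Row 1, column 2: row 1 has {B, C, D, G} and column 2 has {A, E}, leaving only F.
Row 2, column 1: row 2 has {B, C, D, E, F, G} and column 1 has {C, D, G}, leaving only A.
Row 1 already has {B, C, D, F, G} and column 1 already has {A, C, D, G}, so row 1, column 1 must be E.

E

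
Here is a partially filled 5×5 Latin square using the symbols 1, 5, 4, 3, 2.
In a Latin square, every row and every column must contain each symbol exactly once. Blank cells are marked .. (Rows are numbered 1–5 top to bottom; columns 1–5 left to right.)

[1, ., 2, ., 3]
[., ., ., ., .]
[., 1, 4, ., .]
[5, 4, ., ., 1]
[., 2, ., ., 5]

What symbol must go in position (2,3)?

Row 1, column 2: row 1 has {1, 3, 2} and column 2 has {1, 4, 2}, leaving only 5.
Row 1, column 4: row 1 has {1, 5, 3, 2} and column 4 has {}, leaving only 4.
Row 2, column 2: row 2 has {} and column 2 has {1, 5, 4, 2}, leaving only 3.
Row 3, column 5: row 3 has {1, 4} and column 5 has {1, 5, 3}, leaving only 2.
Row 2, column 5: row 2 has {3} and column 5 has {1, 5, 3, 2}, leaving only 4.
Row 2, column 1: row 2 has {4, 3} and column 1 has {1, 5}, leaving only 2.
Row 3, column 1: row 3 has {1, 4, 2} and column 1 has {1, 5, 2}, leaving only 3.
Row 3, column 4: row 3 has {1, 4, 3, 2} and column 4 has {4}, leaving only 5.
Row 2, column 4: row 2 has {4, 3, 2} and column 4 has {5, 4}, leaving only 1.
Row 2 already has {1, 4, 3, 2} and column 3 already has {4, 2}, so row 2, column 3 must be 5.

5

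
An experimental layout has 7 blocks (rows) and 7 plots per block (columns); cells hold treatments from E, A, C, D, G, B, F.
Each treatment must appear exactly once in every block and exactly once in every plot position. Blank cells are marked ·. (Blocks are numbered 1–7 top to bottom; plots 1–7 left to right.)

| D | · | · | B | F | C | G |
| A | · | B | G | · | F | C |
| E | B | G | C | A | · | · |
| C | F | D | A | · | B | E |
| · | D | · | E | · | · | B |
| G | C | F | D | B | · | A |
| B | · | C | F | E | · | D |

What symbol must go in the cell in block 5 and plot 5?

Block 2, plot 2: block 2 has {A, C, G, B, F} and plot 2 has {C, D, B, F}, leaving only E.
Block 1, plot 2: block 1 has {C, D, G, B, F} and plot 2 has {E, C, D, B, F}, leaving only A.
Block 1, plot 3: block 1 has {A, C, D, G, B, F} and plot 3 has {C, D, G, B, F}, leaving only E.
Block 2, plot 5: block 2 has {E, A, C, G, B, F} and plot 5 has {E, A, B, F}, leaving only D.
Block 3, plot 6: block 3 has {E, A, C, G, B} and plot 6 has {C, B, F}, leaving only D.
Block 3, plot 7: block 3 has {E, A, C, D, G, B} and plot 7 has {E, A, C, D, G, B}, leaving only F.
Block 4, plot 5: block 4 has {E, A, C, D, B, F} and plot 5 has {E, A, D, B, F}, leaving only G.
Block 5 already has {E, D, B} and plot 5 already has {E, A, D, G, B, F}, so block 5, plot 5 must be C.

C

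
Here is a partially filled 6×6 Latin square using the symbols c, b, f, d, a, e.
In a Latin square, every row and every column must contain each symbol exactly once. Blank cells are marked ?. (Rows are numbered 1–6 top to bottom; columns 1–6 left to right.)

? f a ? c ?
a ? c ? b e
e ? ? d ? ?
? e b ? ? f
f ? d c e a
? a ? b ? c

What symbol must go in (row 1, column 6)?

Row 1, column 4: row 1 has {c, f, a} and column 4 has {c, b, d}, leaving only e.
Row 2, column 2: row 2 has {c, b, a, e} and column 2 has {f, a, e}, leaving only d.
Row 2, column 4: row 2 has {c, b, d, a, e} and column 4 has {c, b, d, e}, leaving only f.
Row 3, column 3: row 3 has {d, e} and column 3 has {c, b, d, a}, leaving only f.
Row 3, column 5: row 3 has {f, d, e} and column 5 has {c, b, e}, leaving only a.
Row 3, column 6: row 3 has {f, d, a, e} and column 6 has {c, f, a, e}, leaving only b.
Row 1 already has {c, f, a, e} and column 6 already has {c, b, f, a, e}, so row 1, column 6 must be d.

d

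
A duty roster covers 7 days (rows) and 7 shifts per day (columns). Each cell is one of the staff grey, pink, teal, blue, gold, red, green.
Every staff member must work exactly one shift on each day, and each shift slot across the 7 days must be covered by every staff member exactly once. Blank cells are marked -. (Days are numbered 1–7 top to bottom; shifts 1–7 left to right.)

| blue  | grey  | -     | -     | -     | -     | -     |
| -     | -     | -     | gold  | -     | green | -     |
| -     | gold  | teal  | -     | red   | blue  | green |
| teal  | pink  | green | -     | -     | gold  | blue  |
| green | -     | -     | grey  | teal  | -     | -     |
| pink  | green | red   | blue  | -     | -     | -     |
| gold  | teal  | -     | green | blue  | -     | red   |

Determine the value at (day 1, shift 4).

teal

Day 3, shift 1: day 3 has {teal, blue, gold, red, green} and shift 1 has {pink, teal, blue, gold, green}, leaving only grey.
Day 2, shift 1: day 2 has {gold, green} and shift 1 has {grey, pink, teal, blue, gold, green}, leaving only red.
Day 2, shift 2: day 2 has {gold, red, green} and shift 2 has {grey, pink, teal, gold, green}, leaving only blue.
Day 3, shift 4: day 3 has {grey, teal, blue, gold, red, green} and shift 4 has {grey, blue, gold, green}, leaving only pink.
Day 4, shift 4: day 4 has {pink, teal, blue, gold, green} and shift 4 has {grey, pink, blue, gold, green}, leaving only red.
Day 1 already has {grey, blue} and shift 4 already has {grey, pink, blue, gold, red, green}, so day 1, shift 4 must be teal.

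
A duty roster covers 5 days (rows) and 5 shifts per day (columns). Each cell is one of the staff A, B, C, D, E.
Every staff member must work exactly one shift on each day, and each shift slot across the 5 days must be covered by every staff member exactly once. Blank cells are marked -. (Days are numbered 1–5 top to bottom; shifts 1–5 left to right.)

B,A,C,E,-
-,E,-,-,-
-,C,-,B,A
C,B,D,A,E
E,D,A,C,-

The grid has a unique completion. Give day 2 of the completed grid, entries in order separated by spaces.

Day 2, shift 3: day 2 has {E} and shift 3 has {A, C, D}, leaving only B.
Day 2, shift 4: day 2 has {B, E} and shift 4 has {A, B, C, E}, leaving only D.
Day 2, shift 1: day 2 has {B, D, E} and shift 1 has {B, C, E}, leaving only A.
Day 2, shift 5: day 2 has {A, B, D, E} and shift 5 has {A, E}, leaving only C.
So day 2 reads: A E B D C.

A E B D C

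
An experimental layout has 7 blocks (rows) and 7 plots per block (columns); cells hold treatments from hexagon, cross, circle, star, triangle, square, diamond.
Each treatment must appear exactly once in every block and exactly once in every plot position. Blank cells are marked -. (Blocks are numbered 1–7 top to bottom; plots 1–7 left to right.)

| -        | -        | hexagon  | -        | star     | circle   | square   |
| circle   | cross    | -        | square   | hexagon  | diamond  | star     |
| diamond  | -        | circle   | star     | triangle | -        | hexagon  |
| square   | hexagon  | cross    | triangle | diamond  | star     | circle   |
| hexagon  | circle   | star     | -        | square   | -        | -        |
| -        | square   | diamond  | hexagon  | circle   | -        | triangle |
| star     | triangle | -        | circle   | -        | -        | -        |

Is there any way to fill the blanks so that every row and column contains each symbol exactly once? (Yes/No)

Block 3, plot 2: block 3 together with plot 2 already contain {hexagon, cross, circle, star, triangle, square, diamond} — every symbol — so nothing can go there. The grid has no valid completion.

No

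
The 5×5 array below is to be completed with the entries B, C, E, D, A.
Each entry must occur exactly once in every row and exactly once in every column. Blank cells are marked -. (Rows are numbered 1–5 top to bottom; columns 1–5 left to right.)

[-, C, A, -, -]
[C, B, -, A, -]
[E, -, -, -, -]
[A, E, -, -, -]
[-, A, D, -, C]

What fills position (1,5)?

Row 2, column 3: row 2 has {B, C, A} and column 3 has {D, A}, leaving only E.
Row 2, column 5: row 2 has {B, C, E, A} and column 5 has {C}, leaving only D.
Row 3, column 2: row 3 has {E} and column 2 has {B, C, E, A}, leaving only D.
Row 4, column 5: row 4 has {E, A} and column 5 has {C, D}, leaving only B.
Row 1 already has {C, A} and column 5 already has {B, C, D}, so row 1, column 5 must be E.

E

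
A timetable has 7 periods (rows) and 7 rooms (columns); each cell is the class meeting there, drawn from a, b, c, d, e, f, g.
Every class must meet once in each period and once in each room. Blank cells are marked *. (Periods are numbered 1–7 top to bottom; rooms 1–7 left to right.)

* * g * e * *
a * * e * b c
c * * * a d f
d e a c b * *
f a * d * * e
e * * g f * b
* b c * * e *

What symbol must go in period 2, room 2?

d

Period 1, room 1: period 1 has {e, g} and room 1 has {a, c, d, e, f}, leaving only b.
Period 3, room 2: period 3 has {a, c, d, f} and room 2 has {a, b, e}, leaving only g.
Period 3, room 4: period 3 has {a, c, d, f, g} and room 4 has {c, d, e, g}, leaving only b.
Period 3, room 3: period 3 has {a, b, c, d, f, g} and room 3 has {a, c, g}, leaving only e.
Period 4, room 7: period 4 has {a, b, c, d, e} and room 7 has {b, c, e, f}, leaving only g.
Period 4, room 6: period 4 has {a, b, c, d, e, g} and room 6 has {b, d, e}, leaving only f.
Period 5, room 3: period 5 has {a, d, e, f} and room 3 has {a, c, e, g}, leaving only b.
Period 6, room 3: period 6 has {b, e, f, g} and room 3 has {a, b, c, e, g}, leaving only d.
Period 2, room 3: period 2 has {a, b, c, e} and room 3 has {a, b, c, d, e, g}, leaving only f.
Period 2 already has {a, b, c, e, f} and room 2 already has {a, b, e, g}, so period 2, room 2 must be d.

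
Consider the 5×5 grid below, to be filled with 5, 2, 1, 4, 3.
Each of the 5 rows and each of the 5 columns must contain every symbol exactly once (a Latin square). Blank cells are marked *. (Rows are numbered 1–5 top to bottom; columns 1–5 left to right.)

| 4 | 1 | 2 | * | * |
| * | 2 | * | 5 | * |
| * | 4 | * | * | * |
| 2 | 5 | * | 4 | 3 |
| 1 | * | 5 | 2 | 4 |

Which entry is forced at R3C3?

3

Row 1, column 4: row 1 has {2, 1, 4} and column 4 has {5, 2, 4}, leaving only 3.
Row 1, column 5: row 1 has {2, 1, 4, 3} and column 5 has {4, 3}, leaving only 5.
Row 2, column 1: row 2 has {5, 2} and column 1 has {2, 1, 4}, leaving only 3.
Row 2, column 5: row 2 has {5, 2, 3} and column 5 has {5, 4, 3}, leaving only 1.
Row 2, column 3: row 2 has {5, 2, 1, 3} and column 3 has {5, 2}, leaving only 4.
Row 3, column 1: row 3 has {4} and column 1 has {2, 1, 4, 3}, leaving only 5.
Row 3, column 4: row 3 has {5, 4} and column 4 has {5, 2, 4, 3}, leaving only 1.
Row 3 already has {5, 1, 4} and column 3 already has {5, 2, 4}, so row 3, column 3 must be 3.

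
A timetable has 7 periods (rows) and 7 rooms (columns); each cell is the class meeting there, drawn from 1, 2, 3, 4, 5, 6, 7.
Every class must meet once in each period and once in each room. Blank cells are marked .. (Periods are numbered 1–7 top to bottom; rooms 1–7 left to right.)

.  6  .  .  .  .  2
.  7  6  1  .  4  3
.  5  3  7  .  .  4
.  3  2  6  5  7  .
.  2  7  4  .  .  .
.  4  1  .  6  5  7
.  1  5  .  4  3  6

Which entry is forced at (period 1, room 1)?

Period 1, room 3: period 1 has {2, 6} and room 3 has {1, 2, 3, 5, 6, 7}, leaving only 4.
Period 1, room 6: period 1 has {2, 4, 6} and room 6 has {3, 4, 5, 7}, leaving only 1.
Period 2, room 5: period 2 has {1, 3, 4, 6, 7} and room 5 has {4, 5, 6}, leaving only 2.
Period 2, room 1: period 2 has {1, 2, 3, 4, 6, 7} and room 1 has {}, leaving only 5.
Period 3, room 5: period 3 has {3, 4, 5, 7} and room 5 has {2, 4, 5, 6}, leaving only 1.
Period 4, room 7: period 4 has {2, 3, 5, 6, 7} and room 7 has {2, 3, 4, 6, 7}, leaving only 1.
Period 4, room 1: period 4 has {1, 2, 3, 5, 6, 7} and room 1 has {5}, leaving only 4.
Period 5, room 5: period 5 has {2, 4, 7} and room 5 has {1, 2, 4, 5, 6}, leaving only 3.
Period 1, room 5: period 1 has {1, 2, 4, 6} and room 5 has {1, 2, 3, 4, 5, 6}, leaving only 7.
Period 1 already has {1, 2, 4, 6, 7} and room 1 already has {4, 5}, so period 1, room 1 must be 3.

3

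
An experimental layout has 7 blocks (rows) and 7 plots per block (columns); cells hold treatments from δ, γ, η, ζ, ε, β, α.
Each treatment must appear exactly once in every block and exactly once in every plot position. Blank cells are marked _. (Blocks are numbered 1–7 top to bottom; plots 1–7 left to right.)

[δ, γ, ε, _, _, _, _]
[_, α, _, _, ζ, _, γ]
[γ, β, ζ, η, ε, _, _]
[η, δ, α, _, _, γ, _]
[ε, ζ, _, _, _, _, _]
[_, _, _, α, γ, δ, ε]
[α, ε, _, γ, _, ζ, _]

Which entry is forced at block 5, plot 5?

δ

Block 2, plot 1: block 2 has {γ, ζ, α} and plot 1 has {δ, γ, η, ε, α}, leaving only β.
Block 3, plot 6: block 3 has {γ, η, ζ, ε, β} and plot 6 has {δ, γ, ζ}, leaving only α.
Block 3, plot 7: block 3 has {γ, η, ζ, ε, β, α} and plot 7 has {γ, ε}, leaving only δ.
Block 4, plot 5: block 4 has {δ, γ, η, α} and plot 5 has {γ, ζ, ε}, leaving only β.
Block 4, plot 7: block 4 has {δ, γ, η, β, α} and plot 7 has {δ, γ, ε}, leaving only ζ.
Block 4, plot 4: block 4 has {δ, γ, η, ζ, β, α} and plot 4 has {γ, η, α}, leaving only ε.
Block 2, plot 4: block 2 has {γ, ζ, β, α} and plot 4 has {γ, η, ε, α}, leaving only δ.
Block 2, plot 3: block 2 has {δ, γ, ζ, β, α} and plot 3 has {ζ, ε, α}, leaving only η.
Block 2, plot 6: block 2 has {δ, γ, η, ζ, β, α} and plot 6 has {δ, γ, ζ, α}, leaving only ε.
Block 5, plot 4: block 5 has {ζ, ε} and plot 4 has {δ, γ, η, ε, α}, leaving only β.
Block 1, plot 4: block 1 has {δ, γ, ε} and plot 4 has {δ, γ, η, ε, β, α}, leaving only ζ.
Block 5, plot 6: block 5 has {ζ, ε, β} and plot 6 has {δ, γ, ζ, ε, α}, leaving only η.
Block 1, plot 6: block 1 has {δ, γ, ζ, ε} and plot 6 has {δ, γ, η, ζ, ε, α}, leaving only β.
Block 5, plot 7: block 5 has {η, ζ, ε, β} and plot 7 has {δ, γ, ζ, ε}, leaving only α.
Block 5 already has {η, ζ, ε, β, α} and plot 5 already has {γ, ζ, ε, β}, so block 5, plot 5 must be δ.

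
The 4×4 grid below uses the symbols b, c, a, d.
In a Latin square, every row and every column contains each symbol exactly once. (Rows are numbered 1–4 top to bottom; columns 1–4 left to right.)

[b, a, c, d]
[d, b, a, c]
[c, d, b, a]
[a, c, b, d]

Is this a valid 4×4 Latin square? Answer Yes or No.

No

Every row is a permutation, but column 4 contains d twice (at rows 1 and 4).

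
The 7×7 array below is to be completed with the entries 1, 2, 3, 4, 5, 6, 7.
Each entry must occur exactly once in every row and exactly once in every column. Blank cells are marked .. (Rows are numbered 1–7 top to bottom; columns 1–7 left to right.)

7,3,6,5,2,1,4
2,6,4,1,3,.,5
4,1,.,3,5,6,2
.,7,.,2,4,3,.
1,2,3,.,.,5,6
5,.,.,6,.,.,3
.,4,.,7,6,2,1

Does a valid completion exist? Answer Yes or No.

No

Row 4, column 7: row 4 together with column 7 already contain {1, 2, 3, 4, 5, 6, 7} — every symbol — so nothing can go there. The grid has no valid completion.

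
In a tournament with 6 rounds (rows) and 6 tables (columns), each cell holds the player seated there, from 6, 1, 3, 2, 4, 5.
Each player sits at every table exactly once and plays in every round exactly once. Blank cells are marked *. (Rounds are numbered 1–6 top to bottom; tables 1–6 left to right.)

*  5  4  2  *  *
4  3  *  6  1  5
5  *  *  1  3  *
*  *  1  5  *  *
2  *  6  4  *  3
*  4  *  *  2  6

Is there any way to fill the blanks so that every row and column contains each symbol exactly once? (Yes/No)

No

Round 1, table 5: round 1 has {2, 4, 5} and table 5 has {1, 3, 2}, so it must be 6.
Round 1, table 6: round 1 has {6, 2, 4, 5} and table 6 has {6, 3, 5}, so it must be 1.
Round 1, table 1: round 1 has {6, 1, 2, 4, 5} and table 1 has {2, 4, 5}, so it must be 3.
Round 2, table 3: round 2 has {6, 1, 3, 4, 5} and table 3 has {6, 1, 4}, so it must be 2.
Now round 3, table 3: round 3 together with table 3 already contain {6, 1, 3, 2, 4, 5} — every symbol — so nothing can go there. The grid has no valid completion.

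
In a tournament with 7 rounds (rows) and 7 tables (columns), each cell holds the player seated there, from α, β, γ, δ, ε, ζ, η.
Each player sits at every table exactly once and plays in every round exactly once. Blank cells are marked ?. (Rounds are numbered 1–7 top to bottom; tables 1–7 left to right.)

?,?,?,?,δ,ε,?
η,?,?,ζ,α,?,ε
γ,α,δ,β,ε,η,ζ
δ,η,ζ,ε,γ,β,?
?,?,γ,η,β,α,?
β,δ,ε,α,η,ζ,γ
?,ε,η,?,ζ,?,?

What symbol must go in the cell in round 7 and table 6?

γ

Round 1, table 4: round 1 has {δ, ε} and table 4 has {α, β, ε, ζ, η}, leaving only γ.
Round 2, table 3: round 2 has {α, ε, ζ, η} and table 3 has {γ, δ, ε, ζ, η}, leaving only β.
Round 1, table 3: round 1 has {γ, δ, ε} and table 3 has {β, γ, δ, ε, ζ, η}, leaving only α.
Round 1, table 1: round 1 has {α, γ, δ, ε} and table 1 has {β, γ, δ, η}, leaving only ζ.
Round 1, table 2: round 1 has {α, γ, δ, ε, ζ} and table 2 has {α, δ, ε, η}, leaving only β.
Round 1, table 7: round 1 has {α, β, γ, δ, ε, ζ} and table 7 has {γ, ε, ζ}, leaving only η.
Round 2, table 2: round 2 has {α, β, ε, ζ, η} and table 2 has {α, β, δ, ε, η}, leaving only γ.
Round 2, table 6: round 2 has {α, β, γ, ε, ζ, η} and table 6 has {α, β, ε, ζ, η}, leaving only δ.
Round 7 already has {ε, ζ, η} and table 6 already has {α, β, δ, ε, ζ, η}, so round 7, table 6 must be γ.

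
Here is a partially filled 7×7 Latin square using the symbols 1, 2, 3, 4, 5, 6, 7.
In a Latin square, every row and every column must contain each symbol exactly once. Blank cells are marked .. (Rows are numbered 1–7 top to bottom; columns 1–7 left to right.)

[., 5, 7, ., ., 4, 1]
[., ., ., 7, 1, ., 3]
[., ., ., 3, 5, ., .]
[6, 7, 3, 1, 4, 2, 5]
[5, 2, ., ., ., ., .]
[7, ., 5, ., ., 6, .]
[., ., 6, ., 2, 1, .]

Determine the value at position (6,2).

Row 2, column 6: row 2 has {1, 3, 7} and column 6 has {1, 2, 4, 6}, leaving only 5.
Row 3, column 6: row 3 has {3, 5} and column 6 has {1, 2, 4, 5, 6}, leaving only 7.
Row 5, column 6: row 5 has {2, 5} and column 6 has {1, 2, 4, 5, 6, 7}, leaving only 3.
Row 6, column 5: row 6 has {5, 6, 7} and column 5 has {1, 2, 4, 5}, leaving only 3.
Row 1, column 5: row 1 has {1, 4, 5, 7} and column 5 has {1, 2, 3, 4, 5}, leaving only 6.
Row 1, column 4: row 1 has {1, 4, 5, 6, 7} and column 4 has {1, 3, 7}, leaving only 2.
Row 1, column 1: row 1 has {1, 2, 4, 5, 6, 7} and column 1 has {5, 6, 7}, leaving only 3.
Row 5, column 5: row 5 has {2, 3, 5} and column 5 has {1, 2, 3, 4, 5, 6}, leaving only 7.
Row 6, column 4: row 6 has {3, 5, 6, 7} and column 4 has {1, 2, 3, 7}, leaving only 4.
Row 6 already has {3, 4, 5, 6, 7} and column 2 already has {2, 5, 7}, so row 6, column 2 must be 1.

1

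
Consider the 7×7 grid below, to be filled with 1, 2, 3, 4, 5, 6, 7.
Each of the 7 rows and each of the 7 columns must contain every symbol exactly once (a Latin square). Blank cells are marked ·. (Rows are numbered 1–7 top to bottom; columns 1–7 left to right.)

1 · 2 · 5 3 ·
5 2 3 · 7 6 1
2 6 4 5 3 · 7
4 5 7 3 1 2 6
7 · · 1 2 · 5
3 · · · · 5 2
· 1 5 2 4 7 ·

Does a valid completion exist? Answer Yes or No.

Yes

No row or column among the givens repeats a symbol, and propagating forced cells runs into no contradiction.
One valid completion exists (for instance, 1 7 2 6 5 3 4 / 5 2 3 4 7 6 1 / 2 6 4 5 3 1 7 / 4 5 7 3 1 2 6 / 7 3 6 1 2 4 5 / 3 4 1 7 6 5 2 / 6 1 5 2 4 7 3).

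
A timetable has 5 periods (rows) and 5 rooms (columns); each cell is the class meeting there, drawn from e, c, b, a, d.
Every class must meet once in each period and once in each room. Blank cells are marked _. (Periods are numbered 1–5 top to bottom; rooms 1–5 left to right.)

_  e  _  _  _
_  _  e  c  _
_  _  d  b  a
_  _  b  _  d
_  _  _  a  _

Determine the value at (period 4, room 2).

a

Period 1, room 4: period 1 has {e} and room 4 has {c, b, a}, leaving only d.
Period 2, room 5: period 2 has {e, c} and room 5 has {a, d}, leaving only b.
Period 1, room 5: period 1 has {e, d} and room 5 has {b, a, d}, leaving only c.
Period 1, room 3: period 1 has {e, c, d} and room 3 has {e, b, d}, leaving only a.
Period 1, room 1: period 1 has {e, c, a, d} and room 1 has {}, leaving only b.
Period 3, room 2: period 3 has {b, a, d} and room 2 has {e}, leaving only c.
Period 4 already has {b, d} and room 2 already has {e, c}, so period 4, room 2 must be a.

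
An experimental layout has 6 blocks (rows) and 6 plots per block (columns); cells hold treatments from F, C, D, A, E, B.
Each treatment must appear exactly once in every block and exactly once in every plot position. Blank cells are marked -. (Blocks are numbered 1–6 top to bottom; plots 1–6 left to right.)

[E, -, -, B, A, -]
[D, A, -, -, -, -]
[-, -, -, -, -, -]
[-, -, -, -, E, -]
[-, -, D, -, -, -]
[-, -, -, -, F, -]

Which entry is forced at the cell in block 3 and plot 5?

Block 3, plot 5 is narrowed to {C, D, B}.
If it were C, then block 5, plot 5 would be left with no valid symbol.
If it were B, then block 5, plot 5 would be left with no valid symbol.
So block 3, plot 5 must be D.

D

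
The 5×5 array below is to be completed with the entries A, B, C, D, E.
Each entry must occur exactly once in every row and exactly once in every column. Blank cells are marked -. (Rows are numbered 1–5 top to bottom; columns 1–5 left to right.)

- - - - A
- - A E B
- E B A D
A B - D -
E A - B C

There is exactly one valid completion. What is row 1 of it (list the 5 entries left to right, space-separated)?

Row 1, column 4: row 1 has {A} and column 4 has {A, B, D, E}, leaving only C.
Row 1, column 2: row 1 has {A, C} and column 2 has {A, B, E}, leaving only D.
Row 1, column 1: row 1 has {A, C, D} and column 1 has {A, E}, leaving only B.
Row 1, column 3: row 1 has {A, B, C, D} and column 3 has {A, B}, leaving only E.
So row 1 reads: B D E C A.

B D E C A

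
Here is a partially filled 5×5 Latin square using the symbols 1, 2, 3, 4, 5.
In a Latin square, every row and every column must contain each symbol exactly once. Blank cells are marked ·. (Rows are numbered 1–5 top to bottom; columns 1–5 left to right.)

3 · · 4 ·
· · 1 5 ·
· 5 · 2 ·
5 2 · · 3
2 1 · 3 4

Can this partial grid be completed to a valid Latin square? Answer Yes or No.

Row 1, column 2: row 1 together with column 2 already contain {1, 2, 3, 4, 5} — every symbol — so nothing can go there. The grid has no valid completion.

No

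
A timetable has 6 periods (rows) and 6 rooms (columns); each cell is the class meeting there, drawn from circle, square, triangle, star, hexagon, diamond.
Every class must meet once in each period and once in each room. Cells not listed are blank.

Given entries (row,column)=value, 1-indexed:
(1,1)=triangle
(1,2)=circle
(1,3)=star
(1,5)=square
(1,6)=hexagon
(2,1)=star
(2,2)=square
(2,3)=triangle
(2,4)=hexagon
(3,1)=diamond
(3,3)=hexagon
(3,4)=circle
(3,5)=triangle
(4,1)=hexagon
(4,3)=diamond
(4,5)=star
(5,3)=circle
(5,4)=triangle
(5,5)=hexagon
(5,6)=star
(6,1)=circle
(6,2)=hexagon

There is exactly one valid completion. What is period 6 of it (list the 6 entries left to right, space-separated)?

circle hexagon square star diamond triangle

Period 6, room 3: period 6 has {circle, hexagon} and room 3 has {circle, triangle, star, hexagon, diamond}, leaving only square.
Period 6, room 5: period 6 has {circle, square, hexagon} and room 5 has {square, triangle, star, hexagon}, leaving only diamond.
Period 6, room 4: period 6 has {circle, square, hexagon, diamond} and room 4 has {circle, triangle, hexagon}, leaving only star.
Period 6, room 6: period 6 has {circle, square, star, hexagon, diamond} and room 6 has {star, hexagon}, leaving only triangle.
So period 6 reads: circle hexagon square star diamond triangle.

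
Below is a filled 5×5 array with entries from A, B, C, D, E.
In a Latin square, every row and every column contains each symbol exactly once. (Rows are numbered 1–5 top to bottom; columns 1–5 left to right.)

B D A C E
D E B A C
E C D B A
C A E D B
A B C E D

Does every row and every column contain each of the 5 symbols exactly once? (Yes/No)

Yes

Each row is a permutation of the 5 symbols, and so is each column.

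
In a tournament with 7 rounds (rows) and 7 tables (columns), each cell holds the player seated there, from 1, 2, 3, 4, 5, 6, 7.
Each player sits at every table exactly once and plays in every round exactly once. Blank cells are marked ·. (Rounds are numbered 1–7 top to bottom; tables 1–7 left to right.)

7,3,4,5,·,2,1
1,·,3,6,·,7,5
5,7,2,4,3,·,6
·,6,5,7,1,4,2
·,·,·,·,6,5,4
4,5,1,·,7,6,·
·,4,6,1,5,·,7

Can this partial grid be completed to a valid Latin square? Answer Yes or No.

No

Round 1, table 5: round 1 together with table 5 already contain {1, 2, 3, 4, 5, 6, 7} — every symbol — so nothing can go there. The grid has no valid completion.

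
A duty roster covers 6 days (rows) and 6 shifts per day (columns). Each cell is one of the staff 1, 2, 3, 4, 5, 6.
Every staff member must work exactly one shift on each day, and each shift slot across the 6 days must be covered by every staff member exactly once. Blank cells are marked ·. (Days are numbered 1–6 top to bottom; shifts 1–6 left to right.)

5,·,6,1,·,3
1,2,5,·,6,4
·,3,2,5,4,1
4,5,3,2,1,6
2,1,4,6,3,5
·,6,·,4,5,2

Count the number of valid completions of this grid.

1

Day 1, shift 2: eliminating its day and shift leaves {4}.
Day 1, shift 5: eliminating its day and shift leaves {2}.
Day 2, shift 4: eliminating its day and shift leaves {3}.
Day 3, shift 1: eliminating its day and shift leaves {6}.
Day 6, shift 1: eliminating its day and shift leaves {3}.
Day 6, shift 3: eliminating its day and shift leaves {1}.
Only one assignment across all blanks avoids any day or shift repeat, giving 1 completion.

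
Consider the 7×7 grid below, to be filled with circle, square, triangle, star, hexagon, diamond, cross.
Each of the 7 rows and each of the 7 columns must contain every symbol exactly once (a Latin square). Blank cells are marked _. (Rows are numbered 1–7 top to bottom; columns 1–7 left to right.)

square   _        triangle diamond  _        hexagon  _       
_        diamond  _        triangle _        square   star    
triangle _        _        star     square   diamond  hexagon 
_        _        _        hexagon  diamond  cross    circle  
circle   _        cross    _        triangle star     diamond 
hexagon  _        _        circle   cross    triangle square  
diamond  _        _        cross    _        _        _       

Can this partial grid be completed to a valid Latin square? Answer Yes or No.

Yes

No row or column among the givens repeats a symbol, and propagating forced cells runs into no contradiction.
One valid completion exists (for instance, square circle triangle diamond star hexagon cross / cross diamond hexagon triangle circle square star / triangle cross circle star square diamond hexagon / star triangle square hexagon diamond cross circle / circle hexagon cross square triangle star diamond / hexagon star diamond circle cross triangle square / diamond square star cross hexagon circle triangle).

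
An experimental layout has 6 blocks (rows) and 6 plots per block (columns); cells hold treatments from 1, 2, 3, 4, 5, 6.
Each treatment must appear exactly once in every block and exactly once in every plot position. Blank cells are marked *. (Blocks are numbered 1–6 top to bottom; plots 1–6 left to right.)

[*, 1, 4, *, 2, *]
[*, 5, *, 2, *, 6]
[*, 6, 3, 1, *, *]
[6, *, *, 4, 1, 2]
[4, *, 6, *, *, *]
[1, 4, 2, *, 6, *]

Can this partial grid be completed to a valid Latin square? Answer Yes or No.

Yes

No block or plot among the givens repeats a symbol, and propagating forced cells runs into no contradiction.
One valid completion exists (for instance, 5 1 4 6 2 3 / 3 5 1 2 4 6 / 2 6 3 1 5 4 / 6 3 5 4 1 2 / 4 2 6 5 3 1 / 1 4 2 3 6 5).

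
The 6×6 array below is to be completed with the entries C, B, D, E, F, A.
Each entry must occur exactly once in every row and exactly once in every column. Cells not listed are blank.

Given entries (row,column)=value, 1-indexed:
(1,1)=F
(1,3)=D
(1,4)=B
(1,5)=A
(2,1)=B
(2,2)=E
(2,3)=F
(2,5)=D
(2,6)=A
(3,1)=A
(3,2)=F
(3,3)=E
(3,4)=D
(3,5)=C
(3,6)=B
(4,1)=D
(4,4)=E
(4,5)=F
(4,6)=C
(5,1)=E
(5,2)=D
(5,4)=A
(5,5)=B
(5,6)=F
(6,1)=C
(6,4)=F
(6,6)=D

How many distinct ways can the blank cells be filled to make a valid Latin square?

2

Row 1, column 2: eliminating its row and column leaves {C}.
Row 1, column 6: eliminating its row and column leaves {E}.
Row 2, column 4: eliminating its row and column leaves {C}.
Row 4, column 2: eliminating its row and column leaves {B, A}.
Row 4, column 3: eliminating its row and column leaves {B, A}.
Row 5, column 3: eliminating its row and column leaves {C}.
Row 6, column 2: eliminating its row and column leaves {B, A}.
Row 6, column 3: eliminating its row and column leaves {B, A}.
Row 6, column 5: eliminating its row and column leaves {E}.
Enumerating the assignments across these blanks that avoid any row or column repeat gives 2 completions.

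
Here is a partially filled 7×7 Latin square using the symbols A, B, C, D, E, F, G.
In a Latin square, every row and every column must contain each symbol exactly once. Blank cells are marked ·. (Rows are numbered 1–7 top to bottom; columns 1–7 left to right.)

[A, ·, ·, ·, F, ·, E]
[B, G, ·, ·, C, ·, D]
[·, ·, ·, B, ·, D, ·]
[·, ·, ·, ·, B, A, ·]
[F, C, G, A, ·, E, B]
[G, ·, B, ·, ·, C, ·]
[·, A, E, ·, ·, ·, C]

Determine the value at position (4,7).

Row 2, column 6: row 2 has {B, C, D, G} and column 6 has {A, C, D, E}, leaving only F.
Row 2, column 3: row 2 has {B, C, D, F, G} and column 3 has {B, E, G}, leaving only A.
Row 2, column 4: row 2 has {A, B, C, D, F, G} and column 4 has {A, B}, leaving only E.
Row 5, column 5: row 5 has {A, B, C, E, F, G} and column 5 has {B, C, F}, leaving only D.
Row 7, column 1: row 7 has {A, C, E} and column 1 has {A, B, F, G}, leaving only D.
Row 7, column 5: row 7 has {A, C, D, E} and column 5 has {B, C, D, F}, leaving only G.
Row 7, column 4: row 7 has {A, C, D, E, G} and column 4 has {A, B, E}, leaving only F.
Row 6, column 4: row 6 has {B, C, G} and column 4 has {A, B, E, F}, leaving only D.
Row 7, column 6: row 7 has {A, C, D, E, F, G} and column 6 has {A, C, D, E, F}, leaving only B.
Row 1, column 6: row 1 has {A, E, F} and column 6 has {A, B, C, D, E, F}, leaving only G.
Row 1, column 4: row 1 has {A, E, F, G} and column 4 has {A, B, D, E, F}, leaving only C.
Row 1, column 3: row 1 has {A, C, E, F, G} and column 3 has {A, B, E, G}, leaving only D.
Row 1, column 2: row 1 has {A, C, D, E, F, G} and column 2 has {A, C, G}, leaving only B.
Row 4, column 4: row 4 has {A, B} and column 4 has {A, B, C, D, E, F}, leaving only G.
Row 4 already has {A, B, G} and column 7 already has {B, C, D, E}, so row 4, column 7 must be F.

F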